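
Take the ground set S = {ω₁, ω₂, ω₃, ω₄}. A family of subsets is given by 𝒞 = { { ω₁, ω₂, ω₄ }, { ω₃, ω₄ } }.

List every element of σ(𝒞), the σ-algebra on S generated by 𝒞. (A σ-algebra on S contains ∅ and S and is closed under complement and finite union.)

Answer: σ(𝒞) = { ∅, { ω₃ }, { ω₄ }, { ω₁, ω₂ }, { ω₃, ω₄ }, { ω₁, ω₂, ω₃ }, { ω₁, ω₂, ω₄ }, S }

Derivation:
Take S₀ = 𝒞 ∪ {∅, S} = { ∅, { ω₃, ω₄ }, { ω₁, ω₂, ω₄ }, S }.
Step 1: +2 →
  { ω₃ }  = S∖{ ω₁, ω₂, ω₄ }
  { ω₁, ω₂ }  = S∖{ ω₃, ω₄ }
  (now 6)
Step 2: +1 →
  { ω₁, ω₂, ω₃ }  = { ω₃ } ∪ { ω₁, ω₂ }
  (now 7)
Step 3: 1 new —
  { ω₄ }  = S∖{ ω₁, ω₂, ω₃ }
  (now 8)
Step 4: stable.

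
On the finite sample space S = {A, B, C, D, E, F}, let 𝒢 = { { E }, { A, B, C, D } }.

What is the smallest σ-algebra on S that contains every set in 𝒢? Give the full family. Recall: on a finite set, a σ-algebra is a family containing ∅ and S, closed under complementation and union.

Begin from { ∅, { E }, { A, B, C, D }, S } (that is, 𝒢 plus ∅ and S).
Pass 1. New:
  { E, F }  = S∖{ A, B, C, D }
  { A, B, C, D, E }  = { E } ∪ { A, B, C, D }
  { A, B, C, D, F }  = S∖{ E }
  — 7 sets.
Pass 2: 1 new —
  { F }  = S∖{ A, B, C, D, E }
  — 8 sets.
Pass 3: closed — nothing new.

|σ(𝒢)| = 8.  σ(𝒢) = { ∅, { E }, { F }, { E, F }, { A, B, C, D }, { A, B, C, D, E }, { A, B, C, D, F }, S }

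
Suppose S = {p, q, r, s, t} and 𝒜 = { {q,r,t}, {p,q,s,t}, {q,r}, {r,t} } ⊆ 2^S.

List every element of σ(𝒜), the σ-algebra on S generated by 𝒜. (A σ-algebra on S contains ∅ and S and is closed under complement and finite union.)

Answer: σ(𝒜) = { {}, {q}, {r}, {t}, {p,s}, {q,r}, {q,t}, {r,t}, {p,q,s}, {p,r,s}, {p,s,t}, {q,r,t}, {p,q,r,s}, {p,q,s,t}, {p,r,s,t}, S }

Working:
Take S₀ = 𝒜 ∪ {∅, S} = { {}, {q,r}, {r,t}, {q,r,t}, {p,q,s,t}, S }.
Iteration 1 adds 4:
  {r}  = ᶜ of {p,q,s,t}
  {p,s}  = ᶜ of {q,r,t}
  {p,q,s}  = ᶜ of {r,t}
  {p,s,t}  = ᶜ of {q,r}
Iteration 2 (3 new):
  {p,r,s}  = {r} ∪ {p,s}
  {p,q,r,s}  = {p,q,s} ∪ {r}
  {p,r,s,t}  = {p,s,t} ∪ {r}
Iteration 3 adds 3:
  {q}  = ᶜ of {p,r,s,t}
  {t}  = ᶜ of {p,q,r,s}
  {q,t}  = ᶜ of {p,r,s}
Iteration 4: closed — nothing new.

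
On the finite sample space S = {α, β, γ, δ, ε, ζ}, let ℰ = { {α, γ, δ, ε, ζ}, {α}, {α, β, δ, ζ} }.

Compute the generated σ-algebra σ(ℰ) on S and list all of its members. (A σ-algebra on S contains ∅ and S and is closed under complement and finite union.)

Take S₀ = ℰ ∪ {∅, S} = { {}, {α}, {α, β, δ, ζ}, {α, γ, δ, ε, ζ}, S }.
Iteration 1: 3 new —
  {β}  = {α, γ, δ, ε, ζ}ᶜ
  {γ, ε}  = {α, β, δ, ζ}ᶜ
  {β, γ, δ, ε, ζ}  = {α}ᶜ
  (now 8)
Iteration 2: 3 new —
  {α, β}  = {β} ∪ {α}
  {α, γ, ε}  = {γ, ε} ∪ {α}
  {β, γ, ε}  = {γ, ε} ∪ {β}
  (now 11)
Iteration 3: 4 new —
  {α, δ, ζ}  = {β, γ, ε}ᶜ
  {β, δ, ζ}  = {α, γ, ε}ᶜ
  {α, β, γ, ε}  = {β, γ, ε} ∪ {α, β}
  {γ, δ, ε, ζ}  = {α, β}ᶜ
  (now 15)
Iteration 4: +1 →
  {δ, ζ}  = {α, β, γ, ε}ᶜ
  (now 16)
After Iteration 5 the family is unchanged; done.

|σ(ℰ)| = 16.  σ(ℰ) = { {}, {α}, {β}, {α, β}, {γ, ε}, {δ, ζ}, {α, γ, ε}, {α, δ, ζ}, {β, γ, ε}, {β, δ, ζ}, {α, β, γ, ε}, {α, β, δ, ζ}, {γ, δ, ε, ζ}, {α, γ, δ, ε, ζ}, {β, γ, δ, ε, ζ}, S }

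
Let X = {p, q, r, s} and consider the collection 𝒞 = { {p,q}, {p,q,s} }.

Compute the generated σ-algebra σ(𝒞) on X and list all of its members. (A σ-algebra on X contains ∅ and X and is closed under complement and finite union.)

σ(𝒞) (8 sets): { ∅, {r}, {s}, {p,q}, {r,s}, {p,q,r}, {p,q,s}, X }

Check:
Initial family (4 sets): { ∅, {p,q}, {p,q,s}, X }.
Round 1: 2 new —
  {r}  = complement {p,q,s}
  {r,s}  = complement {p,q}
  (now 6)
Round 2: +1 →
  {p,q,r}  = {r} ∪ {p,q}
  (now 7)
Round 3 adds 1:
  {s}  = complement {p,q,r}
  (now 8)
Round 4: no new sets; the family is a σ-algebra.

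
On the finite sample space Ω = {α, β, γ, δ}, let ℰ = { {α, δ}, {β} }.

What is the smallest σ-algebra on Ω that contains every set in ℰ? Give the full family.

σ(ℰ) = { {}, {β}, {γ}, {α, δ}, {β, γ}, {α, β, δ}, {α, γ, δ}, Ω }

Working:
Seed the family with ℰ together with ∅ and Ω: { {}, {β}, {α, δ}, Ω }.
Round 1 adds 3:
  {β, γ}  = Ω∖{α, δ}
  {α, β, δ}  = {β} ∪ {α, δ}
  {α, γ, δ}  = Ω∖{β}
  [7 total]
Round 2: +1 →
  {γ}  = Ω∖{α, β, δ}
  [8 total]
Round 3: closed — nothing new.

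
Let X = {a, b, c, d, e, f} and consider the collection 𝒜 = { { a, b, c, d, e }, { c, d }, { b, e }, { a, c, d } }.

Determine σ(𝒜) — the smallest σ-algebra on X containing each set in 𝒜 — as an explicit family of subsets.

σ(𝒜) (16 sets): { {  }, { a }, { f }, { a, f }, { b, e }, { c, d }, { a, b, e }, { a, c, d }, { b, e, f }, { c, d, f }, { a, b, e, f }, { a, c, d, f }, { b, c, d, e }, { a, b, c, d, e }, { b, c, d, e, f }, X }

Derivation:
Begin from { {  }, { b, e }, { c, d }, { a, c, d }, { a, b, c, d, e }, X } (that is, 𝒜 plus ∅ and X).
Step 1 (5 new):
  { f }  = X∖{ a, b, c, d, e }
  { b, e, f }  = X∖{ a, c, d }
  { a, b, e, f }  = X∖{ c, d }
  { a, c, d, f }  = X∖{ b, e }
  { b, c, d, e }  = { b, e } ∪ { c, d }
  (now 11)
Step 2. New:
  { a, f }  = X∖{ b, c, d, e }
  { c, d, f }  = { c, d } ∪ { f }
  { b, c, d, e, f }  = { c, d } ∪ { b, e, f }
  (now 14)
Step 3: 2 new —
  { a }  = X∖{ b, c, d, e, f }
  { a, b, e }  = X∖{ c, d, f }
  (now 16)
Step 4: no new sets; the family is a σ-algebra.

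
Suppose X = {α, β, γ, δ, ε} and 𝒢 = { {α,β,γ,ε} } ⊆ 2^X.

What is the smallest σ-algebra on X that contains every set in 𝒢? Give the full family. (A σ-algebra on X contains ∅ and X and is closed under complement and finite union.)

Answer: σ(𝒢) = { {}, {δ}, {α,β,γ,ε}, X }

Derivation:
Begin from { {}, {α,β,γ,ε}, X } (that is, 𝒢 plus ∅ and X).
Iteration 1: +1 →
  {δ}  = X∖{α,β,γ,ε}
  |family| = 4
Iteration 2: stable.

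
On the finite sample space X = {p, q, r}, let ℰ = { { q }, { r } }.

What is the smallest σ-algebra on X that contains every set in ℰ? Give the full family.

σ(ℰ) (8 sets): { {  }, { p }, { q }, { r }, { p, q }, { p, r }, { q, r }, X }

Trace:
Initial family (4 sets): { {  }, { q }, { r }, X }.
Step 1 adds 3:
  { p, q }  = ᶜ of { r }
  { p, r }  = ᶜ of { q }
  { q, r }  = { r } ∪ { q }
  (now 7)
Step 2. New:
  { p }  = ᶜ of { q, r }
  (now 8)
Step 3 adds nothing — fixpoint reached.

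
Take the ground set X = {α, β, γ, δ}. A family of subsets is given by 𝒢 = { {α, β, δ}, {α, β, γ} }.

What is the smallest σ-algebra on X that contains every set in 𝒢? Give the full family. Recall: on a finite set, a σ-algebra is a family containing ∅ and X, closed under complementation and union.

σ(𝒢) (8 sets): { {}, {γ}, {δ}, {α, β}, {γ, δ}, {α, β, γ}, {α, β, δ}, X }

Derivation:
Seed the family with 𝒢 together with ∅ and X: { {}, {α, β, γ}, {α, β, δ}, X }.
Round 1 adds 2:
  {γ}  = X∖{α, β, δ}
  {δ}  = X∖{α, β, γ}
Round 2. New:
  {γ, δ}  = {γ} ∪ {δ}
Round 3: +1 →
  {α, β}  = X∖{γ, δ}
Round 4: closed — nothing new.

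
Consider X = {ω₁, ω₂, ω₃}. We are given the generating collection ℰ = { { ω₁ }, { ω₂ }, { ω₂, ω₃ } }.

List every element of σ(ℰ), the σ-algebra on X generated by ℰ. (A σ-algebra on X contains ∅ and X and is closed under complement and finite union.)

σ(ℰ) (8 sets): { {}, { ω₁ }, { ω₂ }, { ω₃ }, { ω₁, ω₂ }, { ω₁, ω₃ }, { ω₂, ω₃ }, X }

Derivation:
Begin from { {}, { ω₁ }, { ω₂ }, { ω₂, ω₃ }, X } (that is, ℰ plus ∅ and X).
Pass 1: 2 new —
  { ω₁, ω₂ }  = { ω₂ } ∪ { ω₁ }
  { ω₁, ω₃ }  = { ω₂ }ᶜ
  (now 7)
Pass 2: +1 →
  { ω₃ }  = { ω₁, ω₂ }ᶜ
  (now 8)
Pass 3: already closed under ᶜ and ∪.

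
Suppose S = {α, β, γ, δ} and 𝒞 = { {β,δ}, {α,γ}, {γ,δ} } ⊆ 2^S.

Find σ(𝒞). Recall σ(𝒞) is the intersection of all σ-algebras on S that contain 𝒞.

σ(𝒞) = { {}, {α}, {β}, {γ}, {δ}, {α,β}, {α,γ}, {α,δ}, {β,γ}, {β,δ}, {γ,δ}, {α,β,γ}, {α,β,δ}, {α,γ,δ}, {β,γ,δ}, S }

Trace:
Start: 𝒞 ∪ {∅, S} = { {}, {α,γ}, {β,δ}, {γ,δ}, S }.
Iteration 1 adds 3:
  {α,β}  = ᶜ of {γ,δ}
  {α,γ,δ}  = {γ,δ} ∪ {α,γ}
  {β,γ,δ}  = {γ,δ} ∪ {β,δ}
  (now 8)
Iteration 2: 4 new —
  {α}  = ᶜ of {β,γ,δ}
  {β}  = ᶜ of {α,γ,δ}
  {α,β,γ}  = {α,β} ∪ {α,γ}
  {α,β,δ}  = {α,β} ∪ {β,δ}
  (now 12)
Iteration 3: 2 new —
  {γ}  = ᶜ of {α,β,δ}
  {δ}  = ᶜ of {α,β,γ}
  (now 14)
Iteration 4: +2 →
  {α,δ}  = {δ} ∪ {α}
  {β,γ}  = {γ} ∪ {β}
  (now 16)
Iteration 5: closed — nothing new.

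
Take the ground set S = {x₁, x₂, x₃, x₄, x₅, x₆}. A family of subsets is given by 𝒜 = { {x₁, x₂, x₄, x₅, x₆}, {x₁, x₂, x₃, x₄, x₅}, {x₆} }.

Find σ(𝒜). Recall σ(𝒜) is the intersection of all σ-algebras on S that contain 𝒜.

Start: 𝒜 ∪ {∅, S} = { {}, {x₆}, {x₁, x₂, x₃, x₄, x₅}, {x₁, x₂, x₄, x₅, x₆}, S }.
Round 1: +1 →
  {x₃}  = complement {x₁, x₂, x₄, x₅, x₆}
Round 2: 1 new —
  {x₃, x₆}  = {x₃} ∪ {x₆}
Round 3 (1 new):
  {x₁, x₂, x₄, x₅}  = complement {x₃, x₆}
Round 4: closed — nothing new.

Hence σ(𝒜) has 8 members: { {}, {x₃}, {x₆}, {x₃, x₆}, {x₁, x₂, x₄, x₅}, {x₁, x₂, x₃, x₄, x₅}, {x₁, x₂, x₄, x₅, x₆}, S }.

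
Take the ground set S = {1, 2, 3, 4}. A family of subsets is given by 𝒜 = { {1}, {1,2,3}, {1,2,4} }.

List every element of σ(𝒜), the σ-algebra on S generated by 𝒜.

Answer: σ(𝒜) = { ∅, {1}, {2}, {3}, {4}, {1,2}, {1,3}, {1,4}, {2,3}, {2,4}, {3,4}, {1,2,3}, {1,2,4}, {1,3,4}, {2,3,4}, S }

Derivation:
Initial family (5 sets): { ∅, {1}, {1,2,3}, {1,2,4}, S }.
Iteration 1: +3 →
  {3}  = S∖{1,2,4}
  {4}  = S∖{1,2,3}
  {2,3,4}  = S∖{1}
  |family| = 8
Iteration 2: 3 new —
  {1,3}  = {3} ∪ {1}
  {1,4}  = {4} ∪ {1}
  {3,4}  = {4} ∪ {3}
  |family| = 11
Iteration 3 adds 4:
  {1,2}  = S∖{3,4}
  {2,3}  = S∖{1,4}
  {2,4}  = S∖{1,3}
  {1,3,4}  = {3} ∪ {1,4}
  |family| = 15
Iteration 4 adds 1:
  {2}  = S∖{1,3,4}
  |family| = 16
After Iteration 5 the family is unchanged; done.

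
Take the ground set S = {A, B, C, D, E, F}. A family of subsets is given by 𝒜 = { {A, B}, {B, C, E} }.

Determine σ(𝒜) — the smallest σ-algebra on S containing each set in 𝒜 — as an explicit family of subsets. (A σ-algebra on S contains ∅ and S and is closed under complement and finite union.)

Seed the family with 𝒜 together with ∅ and S: { {}, {A, B}, {B, C, E}, S }.
Round 1: 3 new —
  {A, D, F}  = ᶜ of {B, C, E}
  {A, B, C, E}  = {A, B} ∪ {B, C, E}
  {C, D, E, F}  = ᶜ of {A, B}
  |family| = 7
Round 2 adds 4:
  {D, F}  = ᶜ of {A, B, C, E}
  {A, B, D, F}  = {A, B} ∪ {A, D, F}
  {A, C, D, E, F}  = {C, D, E, F} ∪ {A, D, F}
  {B, C, D, E, F}  = {B, C, E} ∪ {C, D, E, F}
  |family| = 11
Round 3 adds 3:
  {A}  = ᶜ of {B, C, D, E, F}
  {B}  = ᶜ of {A, C, D, E, F}
  {C, E}  = ᶜ of {A, B, D, F}
  |family| = 14
Round 4: +2 →
  {A, C, E}  = {C, E} ∪ {A}
  {B, D, F}  = {B} ∪ {D, F}
  |family| = 16
Round 5: stable.

Hence σ(𝒜) has 16 members: { {}, {A}, {B}, {A, B}, {C, E}, {D, F}, {A, C, E}, {A, D, F}, {B, C, E}, {B, D, F}, {A, B, C, E}, {A, B, D, F}, {C, D, E, F}, {A, C, D, E, F}, {B, C, D, E, F}, S }.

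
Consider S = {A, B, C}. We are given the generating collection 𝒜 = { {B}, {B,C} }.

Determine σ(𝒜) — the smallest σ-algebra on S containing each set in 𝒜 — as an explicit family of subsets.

σ(𝒜) = { {}, {A}, {B}, {C}, {A,B}, {A,C}, {B,C}, S }

Check:
Initial family (4 sets): { {}, {B}, {B,C}, S }.
Round 1 (2 new):
  {A}  = complement {B,C}
  {A,C}  = complement {B}
  [6 total]
Round 2: 1 new —
  {A,B}  = {B} ∪ {A}
  [7 total]
Round 3 adds 1:
  {C}  = complement {A,B}
  [8 total]
Round 4: already closed under ᶜ and ∪.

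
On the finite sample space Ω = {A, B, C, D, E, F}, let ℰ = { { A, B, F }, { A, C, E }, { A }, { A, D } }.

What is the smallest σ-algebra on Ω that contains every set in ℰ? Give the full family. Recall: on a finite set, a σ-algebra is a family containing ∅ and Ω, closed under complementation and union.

|σ(ℰ)| = 16.  σ(ℰ) = { {}, { A }, { D }, { A, D }, { B, F }, { C, E }, { A, B, F }, { A, C, E }, { B, D, F }, { C, D, E }, { A, B, D, F }, { A, C, D, E }, { B, C, E, F }, { A, B, C, E, F }, { B, C, D, E, F }, Ω }

Working:
Seed the family with ℰ together with ∅ and Ω: { {}, { A }, { A, D }, { A, B, F }, { A, C, E }, Ω }.
Iteration 1 adds 7:
  { B, D, F }  = { A, C, E }ᶜ
  { C, D, E }  = { A, B, F }ᶜ
  { A, B, D, F }  = { A, D } ∪ { A, B, F }
  { A, C, D, E }  = { A, D } ∪ { A, C, E }
  { B, C, E, F }  = { A, D }ᶜ
  { A, B, C, E, F }  = { A, C, E } ∪ { A, B, F }
  { B, C, D, E, F }  = { A }ᶜ
  [13 total]
Iteration 2: +3 →
  { D }  = { A, B, C, E, F }ᶜ
  { B, F }  = { A, C, D, E }ᶜ
  { C, E }  = { A, B, D, F }ᶜ
  [16 total]
Iteration 3: no new sets; the family is a σ-algebra.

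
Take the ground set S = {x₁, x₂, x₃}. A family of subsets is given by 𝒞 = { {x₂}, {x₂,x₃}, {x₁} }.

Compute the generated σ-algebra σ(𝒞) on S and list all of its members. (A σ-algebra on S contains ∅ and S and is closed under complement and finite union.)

Initial family (5 sets): { {}, {x₁}, {x₂}, {x₂,x₃}, S }.
Step 1 adds 2:
  {x₁,x₂}  = {x₂} ∪ {x₁}
  {x₁,x₃}  = S∖{x₂}
  — 7 sets.
Step 2 (1 new):
  {x₃}  = S∖{x₁,x₂}
  — 8 sets.
Step 3 adds nothing — fixpoint reached.

σ(𝒞) = { {}, {x₁}, {x₂}, {x₃}, {x₁,x₂}, {x₁,x₃}, {x₂,x₃}, S }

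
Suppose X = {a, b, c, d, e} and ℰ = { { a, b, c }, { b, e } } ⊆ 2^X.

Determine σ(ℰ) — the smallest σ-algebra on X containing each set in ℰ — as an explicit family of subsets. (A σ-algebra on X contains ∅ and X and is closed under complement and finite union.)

Answer: σ(ℰ) = { {}, { b }, { d }, { e }, { a, c }, { b, d }, { b, e }, { d, e }, { a, b, c }, { a, c, d }, { a, c, e }, { b, d, e }, { a, b, c, d }, { a, b, c, e }, { a, c, d, e }, X }

Trace:
Begin from { {}, { b, e }, { a, b, c }, X } (that is, ℰ plus ∅ and X).
Pass 1. New:
  { d, e }  = ᶜ of { a, b, c }
  { a, c, d }  = ᶜ of { b, e }
  { a, b, c, e }  = { a, b, c } ∪ { b, e }
  — 7 sets.
Pass 2 (4 new):
  { d }  = ᶜ of { a, b, c, e }
  { b, d, e }  = { d, e } ∪ { b, e }
  { a, b, c, d }  = { a, c, d } ∪ { a, b, c }
  { a, c, d, e }  = { d, e } ∪ { a, c, d }
  — 11 sets.
Pass 3: +3 →
  { b }  = ᶜ of { a, c, d, e }
  { e }  = ᶜ of { a, b, c, d }
  { a, c }  = ᶜ of { b, d, e }
  — 14 sets.
Pass 4 adds 2:
  { b, d }  = { d } ∪ { b }
  { a, c, e }  = { a, c } ∪ { e }
  — 16 sets.
Pass 5: stable.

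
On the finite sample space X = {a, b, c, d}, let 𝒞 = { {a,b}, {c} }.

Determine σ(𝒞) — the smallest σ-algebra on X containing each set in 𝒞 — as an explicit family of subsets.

σ(𝒞) = { ∅, {c}, {d}, {a,b}, {c,d}, {a,b,c}, {a,b,d}, X }

Derivation:
Take S₀ = 𝒞 ∪ {∅, X} = { ∅, {c}, {a,b}, X }.
Step 1 adds 3:
  {c,d}  = complement {a,b}
  {a,b,c}  = {a,b} ∪ {c}
  {a,b,d}  = complement {c}
Step 2: 1 new —
  {d}  = complement {a,b,c}
After Step 3 the family is unchanged; done.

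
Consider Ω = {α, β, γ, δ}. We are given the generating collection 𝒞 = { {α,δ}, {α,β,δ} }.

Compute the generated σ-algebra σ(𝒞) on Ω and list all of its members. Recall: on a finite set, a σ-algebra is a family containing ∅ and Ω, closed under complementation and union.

Seed the family with 𝒞 together with ∅ and Ω: { {}, {α,δ}, {α,β,δ}, Ω }.
Pass 1 adds 2:
  {γ}  = complement {α,β,δ}
  {β,γ}  = complement {α,δ}
  |family| = 6
Pass 2: 1 new —
  {α,γ,δ}  = {γ} ∪ {α,δ}
  |family| = 7
Pass 3 adds 1:
  {β}  = complement {α,γ,δ}
  |family| = 8
Pass 4: no new sets; the family is a σ-algebra.

|σ(𝒞)| = 8.  σ(𝒞) = { {}, {β}, {γ}, {α,δ}, {β,γ}, {α,β,δ}, {α,γ,δ}, Ω }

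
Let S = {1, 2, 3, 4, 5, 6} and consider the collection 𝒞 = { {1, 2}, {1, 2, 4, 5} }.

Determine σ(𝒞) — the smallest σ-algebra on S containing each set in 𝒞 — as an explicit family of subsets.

Seed the family with 𝒞 together with ∅ and S: { {}, {1, 2}, {1, 2, 4, 5}, S }.
Round 1 adds 2:
  {3, 6}  = complement {1, 2, 4, 5}
  {3, 4, 5, 6}  = complement {1, 2}
  — 6 sets.
Round 2: +1 →
  {1, 2, 3, 6}  = {1, 2} ∪ {3, 6}
  — 7 sets.
Round 3. New:
  {4, 5}  = complement {1, 2, 3, 6}
  — 8 sets.
Round 4: closed — nothing new.

|σ(𝒞)| = 8.  σ(𝒞) = { {}, {1, 2}, {3, 6}, {4, 5}, {1, 2, 3, 6}, {1, 2, 4, 5}, {3, 4, 5, 6}, S }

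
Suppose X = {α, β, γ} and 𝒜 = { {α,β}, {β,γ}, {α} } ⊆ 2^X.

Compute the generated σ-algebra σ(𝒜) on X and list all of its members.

Take S₀ = 𝒜 ∪ {∅, X} = { {}, {α}, {α,β}, {β,γ}, X }.
Pass 1 (1 new):
  {γ}  = complement {α,β}
  |family| = 6
Pass 2: 1 new —
  {α,γ}  = {γ} ∪ {α}
  |family| = 7
Pass 3 adds 1:
  {β}  = complement {α,γ}
  |family| = 8
Pass 4: no new sets; the family is a σ-algebra.

|σ(𝒜)| = 8.  σ(𝒜) = { {}, {α}, {β}, {γ}, {α,β}, {α,γ}, {β,γ}, X }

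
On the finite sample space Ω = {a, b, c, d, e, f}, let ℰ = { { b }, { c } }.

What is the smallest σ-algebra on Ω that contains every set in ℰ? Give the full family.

Answer: σ(ℰ) = { {}, { b }, { c }, { b, c }, { a, d, e, f }, { a, b, d, e, f }, { a, c, d, e, f }, Ω }

Trace:
Initial family (4 sets): { {}, { b }, { c }, Ω }.
Pass 1: 3 new —
  { b, c }  = { c } ∪ { b }
  { a, b, d, e, f }  = complement { c }
  { a, c, d, e, f }  = complement { b }
  (now 7)
Pass 2: +1 →
  { a, d, e, f }  = complement { b, c }
  (now 8)
Pass 3: stable.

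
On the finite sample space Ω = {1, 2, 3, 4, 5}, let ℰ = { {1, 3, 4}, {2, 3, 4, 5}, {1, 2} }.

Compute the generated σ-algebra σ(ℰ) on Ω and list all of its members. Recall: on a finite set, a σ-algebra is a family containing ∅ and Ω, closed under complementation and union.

σ(ℰ) (16 sets): { ∅, {1}, {2}, {5}, {1, 2}, {1, 5}, {2, 5}, {3, 4}, {1, 2, 5}, {1, 3, 4}, {2, 3, 4}, {3, 4, 5}, {1, 2, 3, 4}, {1, 3, 4, 5}, {2, 3, 4, 5}, Ω }

Trace:
Take S₀ = ℰ ∪ {∅, Ω} = { ∅, {1, 2}, {1, 3, 4}, {2, 3, 4, 5}, Ω }.
Iteration 1 (4 new):
  {1}  = {2, 3, 4, 5}ᶜ
  {2, 5}  = {1, 3, 4}ᶜ
  {3, 4, 5}  = {1, 2}ᶜ
  {1, 2, 3, 4}  = {1, 3, 4} ∪ {1, 2}
Iteration 2 adds 3:
  {5}  = {1, 2, 3, 4}ᶜ
  {1, 2, 5}  = {2, 5} ∪ {1, 2}
  {1, 3, 4, 5}  = {3, 4, 5} ∪ {1, 3, 4}
Iteration 3: +3 →
  {2}  = {1, 3, 4, 5}ᶜ
  {1, 5}  = {5} ∪ {1}
  {3, 4}  = {1, 2, 5}ᶜ
Iteration 4. New:
  {2, 3, 4}  = {1, 5}ᶜ
Iteration 5: no new sets; the family is a σ-algebra.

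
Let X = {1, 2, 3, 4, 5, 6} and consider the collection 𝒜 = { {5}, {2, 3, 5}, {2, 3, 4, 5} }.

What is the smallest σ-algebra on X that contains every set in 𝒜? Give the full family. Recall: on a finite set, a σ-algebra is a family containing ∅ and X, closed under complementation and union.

σ(𝒜) (16 sets): { {}, {4}, {5}, {1, 6}, {2, 3}, {4, 5}, {1, 4, 6}, {1, 5, 6}, {2, 3, 4}, {2, 3, 5}, {1, 2, 3, 6}, {1, 4, 5, 6}, {2, 3, 4, 5}, {1, 2, 3, 4, 6}, {1, 2, 3, 5, 6}, X }

Trace:
Initial family (5 sets): { {}, {5}, {2, 3, 5}, {2, 3, 4, 5}, X }.
Iteration 1. New:
  {1, 6}  = X∖{2, 3, 4, 5}
  {1, 4, 6}  = X∖{2, 3, 5}
  {1, 2, 3, 4, 6}  = X∖{5}
  [8 total]
Iteration 2: 3 new —
  {1, 5, 6}  = {5} ∪ {1, 6}
  {1, 4, 5, 6}  = {1, 4, 6} ∪ {5}
  {1, 2, 3, 5, 6}  = {2, 3, 5} ∪ {1, 6}
  [11 total]
Iteration 3 (3 new):
  {4}  = X∖{1, 2, 3, 5, 6}
  {2, 3}  = X∖{1, 4, 5, 6}
  {2, 3, 4}  = X∖{1, 5, 6}
  [14 total]
Iteration 4. New:
  {4, 5}  = {4} ∪ {5}
  {1, 2, 3, 6}  = {2, 3} ∪ {1, 6}
  [16 total]
Iteration 5 adds nothing — fixpoint reached.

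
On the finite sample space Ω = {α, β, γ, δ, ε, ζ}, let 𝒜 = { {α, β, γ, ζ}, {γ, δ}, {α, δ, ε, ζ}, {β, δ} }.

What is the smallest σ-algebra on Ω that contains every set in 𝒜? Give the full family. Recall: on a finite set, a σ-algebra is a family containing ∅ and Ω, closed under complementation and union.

Answer: σ(𝒜) = { {}, {β}, {γ}, {δ}, {ε}, {α, ζ}, {β, γ}, {β, δ}, {β, ε}, {γ, δ}, {γ, ε}, {δ, ε}, {α, β, ζ}, {α, γ, ζ}, {α, δ, ζ}, {α, ε, ζ}, {β, γ, δ}, {β, γ, ε}, {β, δ, ε}, {γ, δ, ε}, {α, β, γ, ζ}, {α, β, δ, ζ}, {α, β, ε, ζ}, {α, γ, δ, ζ}, {α, γ, ε, ζ}, {α, δ, ε, ζ}, {β, γ, δ, ε}, {α, β, γ, δ, ζ}, {α, β, γ, ε, ζ}, {α, β, δ, ε, ζ}, {α, γ, δ, ε, ζ}, Ω }

Working:
Initial family (6 sets): { {}, {β, δ}, {γ, δ}, {α, β, γ, ζ}, {α, δ, ε, ζ}, Ω }.
Iteration 1. New:
  {β, γ}  = Ω∖{α, δ, ε, ζ}
  {δ, ε}  = Ω∖{α, β, γ, ζ}
  {β, γ, δ}  = {γ, δ} ∪ {β, δ}
  {α, β, ε, ζ}  = Ω∖{γ, δ}
  {α, γ, ε, ζ}  = Ω∖{β, δ}
  {α, β, γ, δ, ζ}  = {γ, δ} ∪ {α, β, γ, ζ}
  {α, β, δ, ε, ζ}  = {α, δ, ε, ζ} ∪ {β, δ}
  {α, γ, δ, ε, ζ}  = {γ, δ} ∪ {α, δ, ε, ζ}
  — 14 sets.
Iteration 2 (8 new):
  {β}  = Ω∖{α, γ, δ, ε, ζ}
  {γ}  = Ω∖{α, β, δ, ε, ζ}
  {ε}  = Ω∖{α, β, γ, δ, ζ}
  {α, ε, ζ}  = Ω∖{β, γ, δ}
  {β, δ, ε}  = {δ, ε} ∪ {β, δ}
  {γ, δ, ε}  = {γ, δ} ∪ {δ, ε}
  {β, γ, δ, ε}  = {β, γ, δ} ∪ {δ, ε}
  {α, β, γ, ε, ζ}  = {α, γ, ε, ζ} ∪ {α, β, γ, ζ}
  — 22 sets.
Iteration 3. New:
  {δ}  = Ω∖{α, β, γ, ε, ζ}
  {α, ζ}  = Ω∖{β, γ, δ, ε}
  {β, ε}  = {β} ∪ {ε}
  {γ, ε}  = {ε} ∪ {γ}
  {α, β, ζ}  = Ω∖{γ, δ, ε}
  {α, γ, ζ}  = Ω∖{β, δ, ε}
  {β, γ, ε}  = {ε} ∪ {β, γ}
  — 29 sets.
Iteration 4. New:
  {α, δ, ζ}  = Ω∖{β, γ, ε}
  {α, β, δ, ζ}  = Ω∖{γ, ε}
  {α, γ, δ, ζ}  = Ω∖{β, ε}
  — 32 sets.
Iteration 5: already closed under ᶜ and ∪.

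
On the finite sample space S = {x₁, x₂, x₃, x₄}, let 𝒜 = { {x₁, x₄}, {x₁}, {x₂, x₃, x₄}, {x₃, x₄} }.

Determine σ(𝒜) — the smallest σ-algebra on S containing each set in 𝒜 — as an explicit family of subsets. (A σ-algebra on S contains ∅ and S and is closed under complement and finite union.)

Begin from { {}, {x₁}, {x₁, x₄}, {x₃, x₄}, {x₂, x₃, x₄}, S } (that is, 𝒜 plus ∅ and S).
Pass 1: +3 →
  {x₁, x₂}  = ᶜ of {x₃, x₄}
  {x₂, x₃}  = ᶜ of {x₁, x₄}
  {x₁, x₃, x₄}  = {x₃, x₄} ∪ {x₁, x₄}
  — 9 sets.
Pass 2 (3 new):
  {x₂}  = ᶜ of {x₁, x₃, x₄}
  {x₁, x₂, x₃}  = {x₁, x₂} ∪ {x₂, x₃}
  {x₁, x₂, x₄}  = {x₁, x₂} ∪ {x₁, x₄}
  — 12 sets.
Pass 3: +2 →
  {x₃}  = ᶜ of {x₁, x₂, x₄}
  {x₄}  = ᶜ of {x₁, x₂, x₃}
  — 14 sets.
Pass 4: 2 new —
  {x₁, x₃}  = {x₃} ∪ {x₁}
  {x₂, x₄}  = {x₄} ∪ {x₂}
  — 16 sets.
Pass 5: already closed under ᶜ and ∪.

σ(𝒜) = { {}, {x₁}, {x₂}, {x₃}, {x₄}, {x₁, x₂}, {x₁, x₃}, {x₁, x₄}, {x₂, x₃}, {x₂, x₄}, {x₃, x₄}, {x₁, x₂, x₃}, {x₁, x₂, x₄}, {x₁, x₃, x₄}, {x₂, x₃, x₄}, S }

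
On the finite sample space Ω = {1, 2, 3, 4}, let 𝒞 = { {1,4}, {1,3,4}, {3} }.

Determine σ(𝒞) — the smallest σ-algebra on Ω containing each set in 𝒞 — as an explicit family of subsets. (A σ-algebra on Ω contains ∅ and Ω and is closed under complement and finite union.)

σ(𝒞) = { ∅, {2}, {3}, {1,4}, {2,3}, {1,2,4}, {1,3,4}, Ω }

Trace:
Seed the family with 𝒞 together with ∅ and Ω: { ∅, {3}, {1,4}, {1,3,4}, Ω }.
Iteration 1 (3 new):
  {2}  = Ω∖{1,3,4}
  {2,3}  = Ω∖{1,4}
  {1,2,4}  = Ω∖{3}
  (now 8)
Iteration 2: closed — nothing new.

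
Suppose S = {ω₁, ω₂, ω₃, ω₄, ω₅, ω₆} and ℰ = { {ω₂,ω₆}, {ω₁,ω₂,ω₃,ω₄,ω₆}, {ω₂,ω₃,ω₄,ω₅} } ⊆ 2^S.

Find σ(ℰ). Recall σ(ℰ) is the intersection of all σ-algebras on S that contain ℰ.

σ(ℰ) = { {}, {ω₁}, {ω₂}, {ω₅}, {ω₆}, {ω₁,ω₂}, {ω₁,ω₅}, {ω₁,ω₆}, {ω₂,ω₅}, {ω₂,ω₆}, {ω₃,ω₄}, {ω₅,ω₆}, {ω₁,ω₂,ω₅}, {ω₁,ω₂,ω₆}, {ω₁,ω₃,ω₄}, {ω₁,ω₅,ω₆}, {ω₂,ω₃,ω₄}, {ω₂,ω₅,ω₆}, {ω₃,ω₄,ω₅}, {ω₃,ω₄,ω₆}, {ω₁,ω₂,ω₃,ω₄}, {ω₁,ω₂,ω₅,ω₆}, {ω₁,ω₃,ω₄,ω₅}, {ω₁,ω₃,ω₄,ω₆}, {ω₂,ω₃,ω₄,ω₅}, {ω₂,ω₃,ω₄,ω₆}, {ω₃,ω₄,ω₅,ω₆}, {ω₁,ω₂,ω₃,ω₄,ω₅}, {ω₁,ω₂,ω₃,ω₄,ω₆}, {ω₁,ω₃,ω₄,ω₅,ω₆}, {ω₂,ω₃,ω₄,ω₅,ω₆}, S }

Trace:
Take S₀ = ℰ ∪ {∅, S} = { {}, {ω₂,ω₆}, {ω₂,ω₃,ω₄,ω₅}, {ω₁,ω₂,ω₃,ω₄,ω₆}, S }.
Step 1. New:
  {ω₅}  = complement {ω₁,ω₂,ω₃,ω₄,ω₆}
  {ω₁,ω₆}  = complement {ω₂,ω₃,ω₄,ω₅}
  {ω₁,ω₃,ω₄,ω₅}  = complement {ω₂,ω₆}
  {ω₂,ω₃,ω₄,ω₅,ω₆}  = {ω₂,ω₆} ∪ {ω₂,ω₃,ω₄,ω₅}
  |family| = 9
Step 2 (6 new):
  {ω₁}  = complement {ω₂,ω₃,ω₄,ω₅,ω₆}
  {ω₁,ω₂,ω₆}  = {ω₁,ω₆} ∪ {ω₂,ω₆}
  {ω₁,ω₅,ω₆}  = {ω₁,ω₆} ∪ {ω₅}
  {ω₂,ω₅,ω₆}  = {ω₂,ω₆} ∪ {ω₅}
  {ω₁,ω₂,ω₃,ω₄,ω₅}  = {ω₂,ω₃,ω₄,ω₅} ∪ {ω₁,ω₃,ω₄,ω₅}
  {ω₁,ω₃,ω₄,ω₅,ω₆}  = {ω₁,ω₆} ∪ {ω₁,ω₃,ω₄,ω₅}
  |family| = 15
Step 3. New:
  {ω₂}  = complement {ω₁,ω₃,ω₄,ω₅,ω₆}
  {ω₆}  = complement {ω₁,ω₂,ω₃,ω₄,ω₅}
  {ω₁,ω₅}  = {ω₅} ∪ {ω₁}
  {ω₁,ω₃,ω₄}  = complement {ω₂,ω₅,ω₆}
  {ω₂,ω₃,ω₄}  = complement {ω₁,ω₅,ω₆}
  {ω₃,ω₄,ω₅}  = complement {ω₁,ω₂,ω₆}
  {ω₁,ω₂,ω₅,ω₆}  = {ω₁,ω₅,ω₆} ∪ {ω₂,ω₆}
  |family| = 22
Step 4: +9 →
  {ω₁,ω₂}  = {ω₂} ∪ {ω₁}
  {ω₂,ω₅}  = {ω₂} ∪ {ω₅}
  {ω₃,ω₄}  = complement {ω₁,ω₂,ω₅,ω₆}
  {ω₅,ω₆}  = {ω₆} ∪ {ω₅}
  {ω₁,ω₂,ω₅}  = {ω₂} ∪ {ω₁,ω₅}
  {ω₁,ω₂,ω₃,ω₄}  = {ω₂} ∪ {ω₁,ω₃,ω₄}
  {ω₁,ω₃,ω₄,ω₆}  = {ω₁,ω₆} ∪ {ω₁,ω₃,ω₄}
  {ω₂,ω₃,ω₄,ω₆}  = complement {ω₁,ω₅}
  {ω₃,ω₄,ω₅,ω₆}  = {ω₃,ω₄,ω₅} ∪ {ω₆}
  |family| = 31
Step 5: +1 →
  {ω₃,ω₄,ω₆}  = complement {ω₁,ω₂,ω₅}
  |family| = 32
Step 6: already closed under ᶜ and ∪.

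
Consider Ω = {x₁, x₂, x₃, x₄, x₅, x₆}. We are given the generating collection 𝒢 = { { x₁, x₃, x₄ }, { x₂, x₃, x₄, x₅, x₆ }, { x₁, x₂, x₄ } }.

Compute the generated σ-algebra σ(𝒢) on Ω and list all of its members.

Initial family (5 sets): { {  }, { x₁, x₂, x₄ }, { x₁, x₃, x₄ }, { x₂, x₃, x₄, x₅, x₆ }, Ω }.
Pass 1: +4 →
  { x₁ }  = Ω∖{ x₂, x₃, x₄, x₅, x₆ }
  { x₂, x₅, x₆ }  = Ω∖{ x₁, x₃, x₄ }
  { x₃, x₅, x₆ }  = Ω∖{ x₁, x₂, x₄ }
  { x₁, x₂, x₃, x₄ }  = { x₁, x₃, x₄ } ∪ { x₁, x₂, x₄ }
Pass 2: +6 →
  { x₅, x₆ }  = Ω∖{ x₁, x₂, x₃, x₄ }
  { x₁, x₂, x₅, x₆ }  = { x₂, x₅, x₆ } ∪ { x₁ }
  { x₁, x₃, x₅, x₆ }  = { x₃, x₅, x₆ } ∪ { x₁ }
  { x₂, x₃, x₅, x₆ }  = { x₂, x₅, x₆ } ∪ { x₃, x₅, x₆ }
  { x₁, x₂, x₄, x₅, x₆ }  = { x₂, x₅, x₆ } ∪ { x₁, x₂, x₄ }
  { x₁, x₃, x₄, x₅, x₆ }  = { x₁, x₃, x₄ } ∪ { x₃, x₅, x₆ }
Pass 3: +7 →
  { x₂ }  = Ω∖{ x₁, x₃, x₄, x₅, x₆ }
  { x₃ }  = Ω∖{ x₁, x₂, x₄, x₅, x₆ }
  { x₁, x₄ }  = Ω∖{ x₂, x₃, x₅, x₆ }
  { x₂, x₄ }  = Ω∖{ x₁, x₃, x₅, x₆ }
  { x₃, x₄ }  = Ω∖{ x₁, x₂, x₅, x₆ }
  { x₁, x₅, x₆ }  = { x₅, x₆ } ∪ { x₁ }
  { x₁, x₂, x₃, x₅, x₆ }  = { x₁, x₃, x₅, x₆ } ∪ { x₂, x₅, x₆ }
Pass 4. New:
  { x₄ }  = Ω∖{ x₁, x₂, x₃, x₅, x₆ }
  { x₁, x₂ }  = { x₂ } ∪ { x₁ }
  { x₁, x₃ }  = { x₃ } ∪ { x₁ }
  { x₂, x₃ }  = { x₂ } ∪ { x₃ }
  { x₂, x₃, x₄ }  = Ω∖{ x₁, x₅, x₆ }
  { x₁, x₄, x₅, x₆ }  = { x₅, x₆ } ∪ { x₁, x₄ }
  { x₂, x₄, x₅, x₆ }  = { x₅, x₆ } ∪ { x₂, x₄ }
  { x₃, x₄, x₅, x₆ }  = { x₃, x₄ } ∪ { x₅, x₆ }
Pass 5: 2 new —
  { x₁, x₂, x₃ }  = { x₁, x₂ } ∪ { x₃ }
  { x₄, x₅, x₆ }  = { x₅, x₆ } ∪ { x₄ }
Pass 6: already closed under ᶜ and ∪.

Hence σ(𝒢) has 32 members: { {  }, { x₁ }, { x₂ }, { x₃ }, { x₄ }, { x₁, x₂ }, { x₁, x₃ }, { x₁, x₄ }, { x₂, x₃ }, { x₂, x₄ }, { x₃, x₄ }, { x₅, x₆ }, { x₁, x₂, x₃ }, { x₁, x₂, x₄ }, { x₁, x₃, x₄ }, { x₁, x₅, x₆ }, { x₂, x₃, x₄ }, { x₂, x₅, x₆ }, { x₃, x₅, x₆ }, { x₄, x₅, x₆ }, { x₁, x₂, x₃, x₄ }, { x₁, x₂, x₅, x₆ }, { x₁, x₃, x₅, x₆ }, { x₁, x₄, x₅, x₆ }, { x₂, x₃, x₅, x₆ }, { x₂, x₄, x₅, x₆ }, { x₃, x₄, x₅, x₆ }, { x₁, x₂, x₃, x₅, x₆ }, { x₁, x₂, x₄, x₅, x₆ }, { x₁, x₃, x₄, x₅, x₆ }, { x₂, x₃, x₄, x₅, x₆ }, Ω }.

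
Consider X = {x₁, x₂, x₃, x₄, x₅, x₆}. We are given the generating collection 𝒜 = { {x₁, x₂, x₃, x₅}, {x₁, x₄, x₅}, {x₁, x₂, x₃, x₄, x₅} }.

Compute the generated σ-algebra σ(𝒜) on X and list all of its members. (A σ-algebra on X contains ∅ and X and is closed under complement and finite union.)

σ(𝒜) (16 sets): { {}, {x₄}, {x₆}, {x₁, x₅}, {x₂, x₃}, {x₄, x₆}, {x₁, x₄, x₅}, {x₁, x₅, x₆}, {x₂, x₃, x₄}, {x₂, x₃, x₆}, {x₁, x₂, x₃, x₅}, {x₁, x₄, x₅, x₆}, {x₂, x₃, x₄, x₆}, {x₁, x₂, x₃, x₄, x₅}, {x₁, x₂, x₃, x₅, x₆}, X }

Derivation:
Start: 𝒜 ∪ {∅, X} = { {}, {x₁, x₄, x₅}, {x₁, x₂, x₃, x₅}, {x₁, x₂, x₃, x₄, x₅}, X }.
Iteration 1 (3 new):
  {x₆}  = X∖{x₁, x₂, x₃, x₄, x₅}
  {x₄, x₆}  = X∖{x₁, x₂, x₃, x₅}
  {x₂, x₃, x₆}  = X∖{x₁, x₄, x₅}
  — 8 sets.
Iteration 2: 3 new —
  {x₁, x₄, x₅, x₆}  = {x₁, x₄, x₅} ∪ {x₄, x₆}
  {x₂, x₃, x₄, x₆}  = {x₂, x₃, x₆} ∪ {x₄, x₆}
  {x₁, x₂, x₃, x₅, x₆}  = {x₂, x₃, x₆} ∪ {x₁, x₂, x₃, x₅}
  — 11 sets.
Iteration 3: 3 new —
  {x₄}  = X∖{x₁, x₂, x₃, x₅, x₆}
  {x₁, x₅}  = X∖{x₂, x₃, x₄, x₆}
  {x₂, x₃}  = X∖{x₁, x₄, x₅, x₆}
  — 14 sets.
Iteration 4: +2 →
  {x₁, x₅, x₆}  = {x₁, x₅} ∪ {x₆}
  {x₂, x₃, x₄}  = {x₂, x₃} ∪ {x₄}
  — 16 sets.
Iteration 5: no new sets; the family is a σ-algebra.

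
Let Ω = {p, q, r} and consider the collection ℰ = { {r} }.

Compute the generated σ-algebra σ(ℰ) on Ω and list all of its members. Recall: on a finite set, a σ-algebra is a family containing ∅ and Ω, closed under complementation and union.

Start: ℰ ∪ {∅, Ω} = { {}, {r}, Ω }.
Iteration 1: 1 new —
  {p,q}  = Ω∖{r}
  [4 total]
Iteration 2: already closed under ᶜ and ∪.

Therefore σ(ℰ) = { {}, {r}, {p,q}, Ω } (|σ(ℰ)| = 4).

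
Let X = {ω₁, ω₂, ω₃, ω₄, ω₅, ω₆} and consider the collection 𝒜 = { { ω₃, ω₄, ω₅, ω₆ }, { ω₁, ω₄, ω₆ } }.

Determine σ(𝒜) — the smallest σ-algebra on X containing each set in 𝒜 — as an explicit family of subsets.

σ(𝒜) (16 sets): { {}, { ω₁ }, { ω₂ }, { ω₁, ω₂ }, { ω₃, ω₅ }, { ω₄, ω₆ }, { ω₁, ω₃, ω₅ }, { ω₁, ω₄, ω₆ }, { ω₂, ω₃, ω₅ }, { ω₂, ω₄, ω₆ }, { ω₁, ω₂, ω₃, ω₅ }, { ω₁, ω₂, ω₄, ω₆ }, { ω₃, ω₄, ω₅, ω₆ }, { ω₁, ω₃, ω₄, ω₅, ω₆ }, { ω₂, ω₃, ω₄, ω₅, ω₆ }, X }

Working:
Start: 𝒜 ∪ {∅, X} = { {}, { ω₁, ω₄, ω₆ }, { ω₃, ω₄, ω₅, ω₆ }, X }.
Round 1 (3 new):
  { ω₁, ω₂ }  = ᶜ of { ω₃, ω₄, ω₅, ω₆ }
  { ω₂, ω₃, ω₅ }  = ᶜ of { ω₁, ω₄, ω₆ }
  { ω₁, ω₃, ω₄, ω₅, ω₆ }  = { ω₁, ω₄, ω₆ } ∪ { ω₃, ω₄, ω₅, ω₆ }
Round 2 (4 new):
  { ω₂ }  = ᶜ of { ω₁, ω₃, ω₄, ω₅, ω₆ }
  { ω₁, ω₂, ω₃, ω₅ }  = { ω₂, ω₃, ω₅ } ∪ { ω₁, ω₂ }
  { ω₁, ω₂, ω₄, ω₆ }  = { ω₁, ω₂ } ∪ { ω₁, ω₄, ω₆ }
  { ω₂, ω₃, ω₄, ω₅, ω₆ }  = { ω₂, ω₃, ω₅ } ∪ { ω₃, ω₄, ω₅, ω₆ }
Round 3: 3 new —
  { ω₁ }  = ᶜ of { ω₂, ω₃, ω₄, ω₅, ω₆ }
  { ω₃, ω₅ }  = ᶜ of { ω₁, ω₂, ω₄, ω₆ }
  { ω₄, ω₆ }  = ᶜ of { ω₁, ω₂, ω₃, ω₅ }
Round 4. New:
  { ω₁, ω₃, ω₅ }  = { ω₃, ω₅ } ∪ { ω₁ }
  { ω₂, ω₄, ω₆ }  = { ω₂ } ∪ { ω₄, ω₆ }
Round 5: stable.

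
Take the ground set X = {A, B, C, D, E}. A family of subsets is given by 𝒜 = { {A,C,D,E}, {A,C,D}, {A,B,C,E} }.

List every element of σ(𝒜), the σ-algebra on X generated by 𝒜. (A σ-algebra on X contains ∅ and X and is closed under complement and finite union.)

Seed the family with 𝒜 together with ∅ and X: { ∅, {A,C,D}, {A,B,C,E}, {A,C,D,E}, X }.
Step 1: 3 new —
  {B}  = {A,C,D,E}ᶜ
  {D}  = {A,B,C,E}ᶜ
  {B,E}  = {A,C,D}ᶜ
Step 2: +3 →
  {B,D}  = {D} ∪ {B}
  {B,D,E}  = {D} ∪ {B,E}
  {A,B,C,D}  = {B} ∪ {A,C,D}
Step 3 (3 new):
  {E}  = {A,B,C,D}ᶜ
  {A,C}  = {B,D,E}ᶜ
  {A,C,E}  = {B,D}ᶜ
Step 4: 2 new —
  {D,E}  = {D} ∪ {E}
  {A,B,C}  = {A,C} ∪ {B}
Step 5: already closed under ᶜ and ∪.

|σ(𝒜)| = 16.  σ(𝒜) = { ∅, {B}, {D}, {E}, {A,C}, {B,D}, {B,E}, {D,E}, {A,B,C}, {A,C,D}, {A,C,E}, {B,D,E}, {A,B,C,D}, {A,B,C,E}, {A,C,D,E}, X }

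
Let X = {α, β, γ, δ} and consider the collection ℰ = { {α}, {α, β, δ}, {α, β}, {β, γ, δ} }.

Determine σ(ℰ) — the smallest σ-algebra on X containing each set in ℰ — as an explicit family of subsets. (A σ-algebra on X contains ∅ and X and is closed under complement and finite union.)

Take S₀ = ℰ ∪ {∅, X} = { {}, {α}, {α, β}, {α, β, δ}, {β, γ, δ}, X }.
Iteration 1 adds 2:
  {γ}  = complement {α, β, δ}
  {γ, δ}  = complement {α, β}
  [8 total]
Iteration 2 (3 new):
  {α, γ}  = {γ} ∪ {α}
  {α, β, γ}  = {γ} ∪ {α, β}
  {α, γ, δ}  = {γ, δ} ∪ {α}
  [11 total]
Iteration 3: 3 new —
  {β}  = complement {α, γ, δ}
  {δ}  = complement {α, β, γ}
  {β, δ}  = complement {α, γ}
  [14 total]
Iteration 4: 2 new —
  {α, δ}  = {δ} ∪ {α}
  {β, γ}  = {γ} ∪ {β}
  [16 total]
Iteration 5: stable.

Therefore σ(ℰ) = { {}, {α}, {β}, {γ}, {δ}, {α, β}, {α, γ}, {α, δ}, {β, γ}, {β, δ}, {γ, δ}, {α, β, γ}, {α, β, δ}, {α, γ, δ}, {β, γ, δ}, X } (|σ(ℰ)| = 16).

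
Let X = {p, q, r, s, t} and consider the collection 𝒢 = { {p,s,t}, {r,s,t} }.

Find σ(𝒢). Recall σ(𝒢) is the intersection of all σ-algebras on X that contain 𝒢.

Seed the family with 𝒢 together with ∅ and X: { {}, {p,s,t}, {r,s,t}, X }.
Pass 1: +3 →
  {p,q}  = {r,s,t}ᶜ
  {q,r}  = {p,s,t}ᶜ
  {p,r,s,t}  = {r,s,t} ∪ {p,s,t}
  [7 total]
Pass 2: 4 new —
  {q}  = {p,r,s,t}ᶜ
  {p,q,r}  = {q,r} ∪ {p,q}
  {p,q,s,t}  = {p,s,t} ∪ {p,q}
  {q,r,s,t}  = {r,s,t} ∪ {q,r}
  [11 total]
Pass 3 (3 new):
  {p}  = {q,r,s,t}ᶜ
  {r}  = {p,q,s,t}ᶜ
  {s,t}  = {p,q,r}ᶜ
  [14 total]
Pass 4: 2 new —
  {p,r}  = {r} ∪ {p}
  {q,s,t}  = {s,t} ∪ {q}
  [16 total]
Pass 5: already closed under ᶜ and ∪.

|σ(𝒢)| = 16.  σ(𝒢) = { {}, {p}, {q}, {r}, {p,q}, {p,r}, {q,r}, {s,t}, {p,q,r}, {p,s,t}, {q,s,t}, {r,s,t}, {p,q,s,t}, {p,r,s,t}, {q,r,s,t}, X }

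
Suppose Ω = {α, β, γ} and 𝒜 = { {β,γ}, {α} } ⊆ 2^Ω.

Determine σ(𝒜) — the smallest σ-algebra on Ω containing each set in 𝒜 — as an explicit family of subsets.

σ(𝒜) = { ∅, {α}, {β,γ}, Ω }

Working:
Start: 𝒜 ∪ {∅, Ω} = { ∅, {α}, {β,γ}, Ω }.
Iteration 1: already closed under ᶜ and ∪.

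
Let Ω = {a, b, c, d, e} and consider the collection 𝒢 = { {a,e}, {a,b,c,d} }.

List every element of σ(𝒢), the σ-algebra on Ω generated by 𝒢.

Take S₀ = 𝒢 ∪ {∅, Ω} = { ∅, {a,e}, {a,b,c,d}, Ω }.
Pass 1 (2 new):
  {e}  = Ω∖{a,b,c,d}
  {b,c,d}  = Ω∖{a,e}
  [6 total]
Pass 2: +1 →
  {b,c,d,e}  = {b,c,d} ∪ {e}
  [7 total]
Pass 3: +1 →
  {a}  = Ω∖{b,c,d,e}
  [8 total]
Pass 4 adds nothing — fixpoint reached.

|σ(𝒢)| = 8.  σ(𝒢) = { ∅, {a}, {e}, {a,e}, {b,c,d}, {a,b,c,d}, {b,c,d,e}, Ω }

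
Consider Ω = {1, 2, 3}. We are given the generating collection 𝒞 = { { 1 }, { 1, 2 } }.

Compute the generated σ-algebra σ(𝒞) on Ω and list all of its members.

Initial family (4 sets): { ∅, { 1 }, { 1, 2 }, Ω }.
Round 1: 2 new —
  { 3 }  = { 1, 2 }ᶜ
  { 2, 3 }  = { 1 }ᶜ
  — 6 sets.
Round 2: +1 →
  { 1, 3 }  = { 3 } ∪ { 1 }
  — 7 sets.
Round 3: +1 →
  { 2 }  = { 1, 3 }ᶜ
  — 8 sets.
Round 4: stable.

Hence σ(𝒞) has 8 members: { ∅, { 1 }, { 2 }, { 3 }, { 1, 2 }, { 1, 3 }, { 2, 3 }, Ω }.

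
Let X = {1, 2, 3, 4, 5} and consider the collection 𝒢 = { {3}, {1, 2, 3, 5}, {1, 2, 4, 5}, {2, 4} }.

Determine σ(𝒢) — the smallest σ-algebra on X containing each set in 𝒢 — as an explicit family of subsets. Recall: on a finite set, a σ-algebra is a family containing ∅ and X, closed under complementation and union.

Take S₀ = 𝒢 ∪ {∅, X} = { {}, {3}, {2, 4}, {1, 2, 3, 5}, {1, 2, 4, 5}, X }.
Pass 1: 3 new —
  {4}  = {1, 2, 3, 5}ᶜ
  {1, 3, 5}  = {2, 4}ᶜ
  {2, 3, 4}  = {3} ∪ {2, 4}
  [9 total]
Pass 2. New:
  {1, 5}  = {2, 3, 4}ᶜ
  {3, 4}  = {3} ∪ {4}
  {1, 3, 4, 5}  = {1, 3, 5} ∪ {4}
  [12 total]
Pass 3. New:
  {2}  = {1, 3, 4, 5}ᶜ
  {1, 2, 5}  = {3, 4}ᶜ
  {1, 4, 5}  = {1, 5} ∪ {4}
  [15 total]
Pass 4: 1 new —
  {2, 3}  = {1, 4, 5}ᶜ
  [16 total]
Pass 5 adds nothing — fixpoint reached.

σ(𝒢) = { {}, {2}, {3}, {4}, {1, 5}, {2, 3}, {2, 4}, {3, 4}, {1, 2, 5}, {1, 3, 5}, {1, 4, 5}, {2, 3, 4}, {1, 2, 3, 5}, {1, 2, 4, 5}, {1, 3, 4, 5}, X }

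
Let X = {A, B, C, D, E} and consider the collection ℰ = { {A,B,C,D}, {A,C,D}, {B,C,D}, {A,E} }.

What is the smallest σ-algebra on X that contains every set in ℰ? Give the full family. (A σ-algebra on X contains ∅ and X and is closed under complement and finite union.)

Take S₀ = ℰ ∪ {∅, X} = { {}, {A,E}, {A,C,D}, {B,C,D}, {A,B,C,D}, X }.
Pass 1. New:
  {E}  = ᶜ of {A,B,C,D}
  {B,E}  = ᶜ of {A,C,D}
  {A,C,D,E}  = {A,C,D} ∪ {A,E}
Pass 2. New:
  {B}  = ᶜ of {A,C,D,E}
  {A,B,E}  = {B,E} ∪ {A,E}
  {B,C,D,E}  = {B,E} ∪ {B,C,D}
Pass 3 adds 2:
  {A}  = ᶜ of {B,C,D,E}
  {C,D}  = ᶜ of {A,B,E}
Pass 4: 2 new —
  {A,B}  = {B} ∪ {A}
  {C,D,E}  = {C,D} ∪ {E}
Pass 5: closed — nothing new.

σ(ℰ) = { {}, {A}, {B}, {E}, {A,B}, {A,E}, {B,E}, {C,D}, {A,B,E}, {A,C,D}, {B,C,D}, {C,D,E}, {A,B,C,D}, {A,C,D,E}, {B,C,D,E}, X }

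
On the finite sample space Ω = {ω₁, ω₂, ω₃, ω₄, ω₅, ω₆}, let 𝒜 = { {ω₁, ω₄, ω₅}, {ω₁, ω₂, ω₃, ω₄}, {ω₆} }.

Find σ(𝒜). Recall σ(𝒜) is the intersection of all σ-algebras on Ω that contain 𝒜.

Start: 𝒜 ∪ {∅, Ω} = { ∅, {ω₆}, {ω₁, ω₄, ω₅}, {ω₁, ω₂, ω₃, ω₄}, Ω }.
Step 1. New:
  {ω₅, ω₆}  = ᶜ of {ω₁, ω₂, ω₃, ω₄}
  {ω₂, ω₃, ω₆}  = ᶜ of {ω₁, ω₄, ω₅}
  {ω₁, ω₄, ω₅, ω₆}  = {ω₁, ω₄, ω₅} ∪ {ω₆}
  {ω₁, ω₂, ω₃, ω₄, ω₅}  = ᶜ of {ω₆}
  {ω₁, ω₂, ω₃, ω₄, ω₆}  = {ω₁, ω₂, ω₃, ω₄} ∪ {ω₆}
  (now 10)
Step 2 adds 3:
  {ω₅}  = ᶜ of {ω₁, ω₂, ω₃, ω₄, ω₆}
  {ω₂, ω₃}  = ᶜ of {ω₁, ω₄, ω₅, ω₆}
  {ω₂, ω₃, ω₅, ω₆}  = {ω₅, ω₆} ∪ {ω₂, ω₃, ω₆}
  (now 13)
Step 3: +2 →
  {ω₁, ω₄}  = ᶜ of {ω₂, ω₃, ω₅, ω₆}
  {ω₂, ω₃, ω₅}  = {ω₂, ω₃} ∪ {ω₅}
  (now 15)
Step 4: +1 →
  {ω₁, ω₄, ω₆}  = ᶜ of {ω₂, ω₃, ω₅}
  (now 16)
Step 5 adds nothing — fixpoint reached.

Therefore σ(𝒜) = { ∅, {ω₅}, {ω₆}, {ω₁, ω₄}, {ω₂, ω₃}, {ω₅, ω₆}, {ω₁, ω₄, ω₅}, {ω₁, ω₄, ω₆}, {ω₂, ω₃, ω₅}, {ω₂, ω₃, ω₆}, {ω₁, ω₂, ω₃, ω₄}, {ω₁, ω₄, ω₅, ω₆}, {ω₂, ω₃, ω₅, ω₆}, {ω₁, ω₂, ω₃, ω₄, ω₅}, {ω₁, ω₂, ω₃, ω₄, ω₆}, Ω } (|σ(𝒜)| = 16).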